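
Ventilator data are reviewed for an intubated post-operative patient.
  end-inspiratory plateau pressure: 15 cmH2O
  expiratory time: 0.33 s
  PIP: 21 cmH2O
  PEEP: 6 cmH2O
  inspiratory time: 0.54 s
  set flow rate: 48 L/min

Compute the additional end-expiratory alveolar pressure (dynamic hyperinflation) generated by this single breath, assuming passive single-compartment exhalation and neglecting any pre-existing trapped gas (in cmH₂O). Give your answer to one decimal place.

Flow: 48 L/min ÷ 60 = 0.8 L/s.
Vt = flow × Ti = 0.8 L/s × 0.54 s × 1000 mL/L = 432.0 mL.
R = (PIP − Pplat)/V̇ = (21 − 15) / 0.8 = 6.0/0.8 = 7.5 cmH2O·s/L.
C = Vt/(Pplat − PEEP) = 432.0 / (15 − 6) = 432.0/9.0 = 48.0 mL/cmH2O.
τ = R × C = 7.5 × 0.048 L/cmH2O = 0.36 s.
Fraction remaining = e^(−Te/τ) = e^(−0.33/0.36) = 0.3998; trapped volume = 432.0 × 0.3998 = 172.71 mL.
Additional alveolar pressure from trapping ≈ V_trapped / C = 172.71 / 48.0 = 3.598 cmH2O.

3.6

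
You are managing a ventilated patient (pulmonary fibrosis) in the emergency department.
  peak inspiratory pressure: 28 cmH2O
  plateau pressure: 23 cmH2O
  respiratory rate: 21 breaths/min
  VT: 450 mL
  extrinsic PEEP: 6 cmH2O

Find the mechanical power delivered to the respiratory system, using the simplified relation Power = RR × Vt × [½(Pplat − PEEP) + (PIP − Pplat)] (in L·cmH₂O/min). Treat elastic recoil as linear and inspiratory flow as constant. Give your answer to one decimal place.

127.6

Per-breath work = Vt × [½(Pplat−PEEP) + (PIP−Pplat)] = 0.450 × [0.5×17.0 + 5.0] = 0.450 × 13.5 = 6.075 L·cmH2O.
Power = 21 × 6.075 = 127.58 L·cmH2O/min.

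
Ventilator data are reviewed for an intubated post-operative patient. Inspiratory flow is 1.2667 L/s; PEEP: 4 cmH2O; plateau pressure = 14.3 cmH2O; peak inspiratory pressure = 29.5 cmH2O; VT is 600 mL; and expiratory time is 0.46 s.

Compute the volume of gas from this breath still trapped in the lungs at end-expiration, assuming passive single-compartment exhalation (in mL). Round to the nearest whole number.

R = (PIP − Pplat)/V̇ = (29.5 − 14.3) / 1.2667 = 15.2/1.2667 = 12.0 cmH2O·s/L.
C = Vt/(Pplat − PEEP) = 600.0 / (14.3 − 4) = 600.0/10.3 = 58.252 mL/cmH2O.
τ = R × C = 12.0 × 0.05825 L/cmH2O = 0.699 s.
Fraction remaining = e^(−Te/τ) = e^(−0.46/0.699) = 0.5178.
Trapped volume = 600.0 × 0.5178 = 310.68 mL.

311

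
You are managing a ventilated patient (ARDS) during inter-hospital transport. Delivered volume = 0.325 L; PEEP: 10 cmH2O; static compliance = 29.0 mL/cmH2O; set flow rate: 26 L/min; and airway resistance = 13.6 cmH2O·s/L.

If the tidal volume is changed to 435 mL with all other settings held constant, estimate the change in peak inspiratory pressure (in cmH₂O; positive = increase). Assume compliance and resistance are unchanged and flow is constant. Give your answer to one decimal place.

PIP = Vt/C + R·V̇ + PEEP (constant-flow equation of motion).
Only the elastic term changes: ΔPIP = ΔVt / C = (435 − 325) / 29.0 = 3.793 cmH2O.

3.8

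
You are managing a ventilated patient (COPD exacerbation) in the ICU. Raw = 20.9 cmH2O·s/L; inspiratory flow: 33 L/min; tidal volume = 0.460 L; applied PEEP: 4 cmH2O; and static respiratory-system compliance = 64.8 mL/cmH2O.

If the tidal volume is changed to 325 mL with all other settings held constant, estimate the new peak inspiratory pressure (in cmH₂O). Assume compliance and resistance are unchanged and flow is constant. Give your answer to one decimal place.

Flow: 33 L/min ÷ 60 = 0.55 L/s.
PIP = Vt/C + R·V̇ + PEEP (constant-flow equation of motion).
Only the elastic term changes: ΔPIP = ΔVt / C = (325 − 460) / 64.8 = -2.083 cmH2O.
Original PIP = 460/64.8 + 20.9×0.55 + 4 = 22.594 cmH2O; new PIP = 22.594 + (-2.083) = 20.511 cmH2O.

20.5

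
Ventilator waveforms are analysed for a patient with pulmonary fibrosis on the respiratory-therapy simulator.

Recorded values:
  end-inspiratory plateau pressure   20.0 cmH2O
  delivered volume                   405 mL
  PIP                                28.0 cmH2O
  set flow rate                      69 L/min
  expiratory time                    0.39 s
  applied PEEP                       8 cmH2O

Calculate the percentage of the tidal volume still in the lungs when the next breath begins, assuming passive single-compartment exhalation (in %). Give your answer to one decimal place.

Flow: 69 L/min ÷ 60 = 1.15 L/s.
R = (PIP − Pplat)/V̇ = (28.0 − 20.0) / 1.15 = 8.0/1.15 = 6.957 cmH2O·s/L.
C = Vt/(Pplat − PEEP) = 405.0 / (20.0 − 8) = 405.0/12.0 = 33.75 mL/cmH2O.
τ = R × C = 6.957 × 0.03375 L/cmH2O = 0.2348 s.
Fraction remaining at end-expiration = e^(−Te/τ) = e^(−0.39/0.2348) = 0.19 → 19.0%.

19.0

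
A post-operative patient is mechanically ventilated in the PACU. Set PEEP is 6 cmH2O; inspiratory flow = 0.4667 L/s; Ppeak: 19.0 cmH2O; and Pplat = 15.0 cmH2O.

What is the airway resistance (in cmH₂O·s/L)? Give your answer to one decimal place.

8.6

Raw = (PIP − Pplat) / flow = (19.0 − 15.0) / 0.4667 = 4.0 / 0.4667 = 8.571 cmH2O·s/L.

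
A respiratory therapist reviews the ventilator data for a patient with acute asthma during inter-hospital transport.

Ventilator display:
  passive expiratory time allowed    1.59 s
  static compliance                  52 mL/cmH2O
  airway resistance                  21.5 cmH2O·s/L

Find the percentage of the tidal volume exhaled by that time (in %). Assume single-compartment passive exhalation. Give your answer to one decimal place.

τ = R × C = 21.5 × 52 mL/cmH2O = 21.5 × 0.052 L/cmH2O = 1.118 s.
Passive exhalation: V(t)/V₀ = e^(−t/τ) = e^(−1.59/1.118) = 0.2412.
Fraction exhaled = 1 − 0.2412 = 0.7588 → 75.88%.

75.9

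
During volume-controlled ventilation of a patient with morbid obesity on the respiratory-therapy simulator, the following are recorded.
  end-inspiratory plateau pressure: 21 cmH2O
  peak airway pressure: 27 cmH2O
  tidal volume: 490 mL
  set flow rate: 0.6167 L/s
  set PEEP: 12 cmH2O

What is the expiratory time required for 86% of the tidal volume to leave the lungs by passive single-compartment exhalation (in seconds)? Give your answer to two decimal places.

1.04

R = (PIP − Pplat)/V̇ = (27 − 21) / 0.6167 = 6.0/0.6167 = 9.729 cmH2O·s/L.
C = Vt/(Pplat − PEEP) = 490.0 / (21 − 12) = 490.0/9.0 = 54.444 mL/cmH2O.
τ = R × C = 9.729 × 0.05444 L/cmH2O = 0.5296 s.
t = −τ·ln(1 − 0.86) = −0.5296·ln(0.14) = 1.041 s.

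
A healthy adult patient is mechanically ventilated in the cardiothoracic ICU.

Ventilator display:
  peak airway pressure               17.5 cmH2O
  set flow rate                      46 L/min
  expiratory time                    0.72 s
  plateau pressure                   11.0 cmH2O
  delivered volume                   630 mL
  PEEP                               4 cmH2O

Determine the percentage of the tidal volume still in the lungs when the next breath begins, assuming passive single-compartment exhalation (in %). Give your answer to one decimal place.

Flow: 46 L/min ÷ 60 = 0.7667 L/s.
R = (PIP − Pplat)/V̇ = (17.5 − 11.0) / 0.7667 = 6.5/0.7667 = 8.478 cmH2O·s/L.
C = Vt/(Pplat − PEEP) = 630.0 / (11.0 − 4) = 630.0/7.0 = 90.0 mL/cmH2O.
τ = R × C = 8.478 × 0.09 L/cmH2O = 0.763 s.
Fraction remaining at end-expiration = e^(−Te/τ) = e^(−0.72/0.763) = 0.3892 → 38.92%.

38.9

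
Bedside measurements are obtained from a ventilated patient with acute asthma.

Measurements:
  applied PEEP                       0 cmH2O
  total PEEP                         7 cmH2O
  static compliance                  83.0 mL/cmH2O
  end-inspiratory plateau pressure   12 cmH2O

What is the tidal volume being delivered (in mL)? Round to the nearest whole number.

End-expiratory occlusion gives total PEEP = 7 cmH2O (intrinsic PEEP = 7 − 0 = 7). Use total PEEP for the elastic gradient.
Vt = Cstat × (Pplat − PEEPtotal) = 83.0 × (12 − 7) = 83.0 × 5.0 = 415.0 mL.

415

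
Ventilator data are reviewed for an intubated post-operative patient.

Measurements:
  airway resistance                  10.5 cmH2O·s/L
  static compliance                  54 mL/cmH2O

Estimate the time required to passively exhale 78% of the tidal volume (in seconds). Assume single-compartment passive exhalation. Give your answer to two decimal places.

τ = R × C = 10.5 × 54 mL/cmH2O = 10.5 × 0.054 L/cmH2O = 0.567 s.
Exhaled fraction f = 1 − e^(−t/τ) → t = −τ·ln(1 − f) = −0.567·ln(0.22) = 0.8585 s.

0.86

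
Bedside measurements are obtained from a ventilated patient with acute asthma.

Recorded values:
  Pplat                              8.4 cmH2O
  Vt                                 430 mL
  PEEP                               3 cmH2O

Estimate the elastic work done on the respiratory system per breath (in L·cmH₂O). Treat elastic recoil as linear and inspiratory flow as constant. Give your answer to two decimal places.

1.16

Elastic work ≈ ½ × (Pplat − PEEP) × Vt = 0.5 × (8.4 − 3) × 0.430 L = 0.5 × 5.4 × 0.430 = 1.161 L·cmH2O.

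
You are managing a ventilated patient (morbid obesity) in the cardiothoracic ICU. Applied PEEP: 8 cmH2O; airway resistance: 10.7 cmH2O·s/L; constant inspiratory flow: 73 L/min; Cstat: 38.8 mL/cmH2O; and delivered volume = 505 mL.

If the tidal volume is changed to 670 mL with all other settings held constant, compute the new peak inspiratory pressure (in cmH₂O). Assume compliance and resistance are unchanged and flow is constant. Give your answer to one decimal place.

38.3

Flow: 73 L/min ÷ 60 = 1.2167 L/s.
PIP = Vt/C + R·V̇ + PEEP (constant-flow equation of motion).
Only the elastic term changes: ΔPIP = ΔVt / C = (670 − 505) / 38.8 = 4.253 cmH2O.
Original PIP = 505/38.8 + 10.7×1.2167 + 8 = 34.034 cmH2O; new PIP = 34.034 + (4.253) = 38.287 cmH2O.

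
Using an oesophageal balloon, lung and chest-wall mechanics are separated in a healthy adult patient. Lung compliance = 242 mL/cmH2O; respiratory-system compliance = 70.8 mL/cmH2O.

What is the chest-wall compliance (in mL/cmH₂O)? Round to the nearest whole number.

100

1/Ccw = 1/Crs − 1/CL.
1/Ccw = 1/70.8 − 1/242 = 0.009992.
Ccw = 100.08 mL/cmH2O.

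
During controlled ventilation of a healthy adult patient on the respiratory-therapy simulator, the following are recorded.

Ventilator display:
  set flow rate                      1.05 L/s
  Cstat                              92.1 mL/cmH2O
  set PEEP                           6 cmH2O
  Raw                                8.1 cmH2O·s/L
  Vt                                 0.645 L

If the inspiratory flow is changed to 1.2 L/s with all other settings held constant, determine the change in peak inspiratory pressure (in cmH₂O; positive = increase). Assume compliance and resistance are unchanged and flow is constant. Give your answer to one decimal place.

1.2

PIP = Vt/C + R·V̇ + PEEP (constant-flow equation of motion).
Only the resistive term changes: ΔPIP = R × ΔV̇ = 8.1 × (1.2 − 1.05) = 8.1 × 0.15 = 1.215 cmH2O.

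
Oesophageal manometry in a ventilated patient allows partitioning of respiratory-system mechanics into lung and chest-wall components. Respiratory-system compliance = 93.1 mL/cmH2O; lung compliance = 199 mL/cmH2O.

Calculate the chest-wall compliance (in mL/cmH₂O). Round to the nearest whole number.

1/Ccw = 1/Crs − 1/CL.
1/Ccw = 1/93.1 − 1/199 = 0.005716.
Ccw = 174.95 mL/cmH2O.

175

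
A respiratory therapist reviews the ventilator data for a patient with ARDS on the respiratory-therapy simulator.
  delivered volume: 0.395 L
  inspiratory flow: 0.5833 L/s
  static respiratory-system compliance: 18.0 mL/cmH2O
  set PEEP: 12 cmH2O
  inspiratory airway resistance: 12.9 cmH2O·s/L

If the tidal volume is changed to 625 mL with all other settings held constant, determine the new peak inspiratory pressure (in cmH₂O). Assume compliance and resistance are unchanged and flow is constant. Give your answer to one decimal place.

54.2

PIP = Vt/C + R·V̇ + PEEP (constant-flow equation of motion).
Only the elastic term changes: ΔPIP = ΔVt / C = (625 − 395) / 18.0 = 12.778 cmH2O.
Original PIP = 395/18.0 + 12.9×0.5833 + 12 = 41.469 cmH2O; new PIP = 41.469 + (12.778) = 54.247 cmH2O.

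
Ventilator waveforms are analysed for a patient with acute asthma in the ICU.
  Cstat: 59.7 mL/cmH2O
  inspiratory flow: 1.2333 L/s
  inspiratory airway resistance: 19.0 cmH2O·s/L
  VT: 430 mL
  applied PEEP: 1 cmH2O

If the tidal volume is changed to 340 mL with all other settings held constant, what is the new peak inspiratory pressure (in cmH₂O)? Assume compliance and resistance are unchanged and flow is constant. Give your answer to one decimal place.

30.1

PIP = Vt/C + R·V̇ + PEEP (constant-flow equation of motion).
Only the elastic term changes: ΔPIP = ΔVt / C = (340 − 430) / 59.7 = -1.508 cmH2O.
Original PIP = 430/59.7 + 19.0×1.2333 + 1 = 31.635 cmH2O; new PIP = 31.635 + (-1.508) = 30.127 cmH2O.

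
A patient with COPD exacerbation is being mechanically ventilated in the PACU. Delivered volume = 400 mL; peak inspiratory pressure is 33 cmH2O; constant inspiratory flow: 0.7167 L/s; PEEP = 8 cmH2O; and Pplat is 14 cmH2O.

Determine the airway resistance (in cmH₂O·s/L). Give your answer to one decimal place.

Raw = (PIP − Pplat) / flow = (33 − 14) / 0.7167 = 19.0 / 0.7167 = 26.51 cmH2O·s/L.

26.5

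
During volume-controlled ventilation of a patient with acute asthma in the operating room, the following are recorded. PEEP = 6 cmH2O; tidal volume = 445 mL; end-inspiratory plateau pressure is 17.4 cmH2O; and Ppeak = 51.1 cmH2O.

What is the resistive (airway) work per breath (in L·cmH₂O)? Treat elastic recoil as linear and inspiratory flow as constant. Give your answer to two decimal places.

With constant inspiratory flow the resistive pressure is constant at PIP − Pplat = 51.1 − 17.4 = 33.7 cmH2O, so resistive work = 33.7 × 0.445 = 14.997 L·cmH2O.

15.00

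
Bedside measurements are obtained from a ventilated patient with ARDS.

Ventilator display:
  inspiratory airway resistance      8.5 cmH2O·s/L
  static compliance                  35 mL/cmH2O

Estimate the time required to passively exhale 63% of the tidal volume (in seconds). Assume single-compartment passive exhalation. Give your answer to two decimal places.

0.30

τ = R × C = 8.5 × 35 mL/cmH2O = 8.5 × 0.035 L/cmH2O = 0.2975 s.
Exhaled fraction f = 1 − e^(−t/τ) → t = −τ·ln(1 − f) = −0.2975·ln(0.37) = 0.2958 s.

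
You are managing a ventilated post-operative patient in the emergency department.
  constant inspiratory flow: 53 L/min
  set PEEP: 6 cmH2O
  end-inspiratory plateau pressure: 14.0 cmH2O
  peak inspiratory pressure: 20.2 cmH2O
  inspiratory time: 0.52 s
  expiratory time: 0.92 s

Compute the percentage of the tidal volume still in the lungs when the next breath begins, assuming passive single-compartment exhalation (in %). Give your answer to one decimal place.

10.2

Flow: 53 L/min ÷ 60 = 0.8833 L/s.
Vt = flow × Ti = 0.8833 L/s × 0.52 s × 1000 mL/L = 459.32 mL.
R = (PIP − Pplat)/V̇ = (20.2 − 14.0) / 0.8833 = 6.2/0.8833 = 7.019 cmH2O·s/L.
C = Vt/(Pplat − PEEP) = 459.32 / (14.0 − 6) = 459.32/8.0 = 57.415 mL/cmH2O.
τ = R × C = 7.019 × 0.05742 L/cmH2O = 0.403 s.
Fraction remaining at end-expiration = e^(−Te/τ) = e^(−0.92/0.403) = 0.102 → 10.2%.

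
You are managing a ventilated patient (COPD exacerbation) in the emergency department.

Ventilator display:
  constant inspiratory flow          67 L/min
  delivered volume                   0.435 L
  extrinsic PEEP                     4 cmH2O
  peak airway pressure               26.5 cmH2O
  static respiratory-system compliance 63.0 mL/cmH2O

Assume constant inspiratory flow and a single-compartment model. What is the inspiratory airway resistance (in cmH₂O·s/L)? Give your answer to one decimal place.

Flow: 67 L/min ÷ 60 = 1.1167 L/s.
Equation of motion (constant flow): PIP = Vt/C + R·V̇ + PEEP.
R·V̇ = PIP − Vt/C − PEEP = 26.5 − 435/63.0 − 4 = 26.5 − 6.905 − 4 = 15.595 cmH2O.
R = 15.595 / 1.1167 = 13.965 cmH2O·s/L.

14.0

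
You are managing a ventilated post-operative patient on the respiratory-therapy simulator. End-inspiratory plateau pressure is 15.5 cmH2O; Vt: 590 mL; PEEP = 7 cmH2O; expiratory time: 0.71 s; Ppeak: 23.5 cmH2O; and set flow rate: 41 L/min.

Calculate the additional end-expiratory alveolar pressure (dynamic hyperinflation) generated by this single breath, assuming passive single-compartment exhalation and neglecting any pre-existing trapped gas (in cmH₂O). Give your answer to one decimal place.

Flow: 41 L/min ÷ 60 = 0.6833 L/s.
R = (PIP − Pplat)/V̇ = (23.5 − 15.5) / 0.6833 = 8.0/0.6833 = 11.708 cmH2O·s/L.
C = Vt/(Pplat − PEEP) = 590.0 / (15.5 − 7) = 590.0/8.5 = 69.412 mL/cmH2O.
τ = R × C = 11.708 × 0.06941 L/cmH2O = 0.8127 s.
Fraction remaining = e^(−Te/τ) = e^(−0.71/0.8127) = 0.4174; trapped volume = 590.0 × 0.4174 = 246.27 mL.
Additional alveolar pressure from trapping ≈ V_trapped / C = 246.27 / 69.412 = 3.548 cmH2O.

3.5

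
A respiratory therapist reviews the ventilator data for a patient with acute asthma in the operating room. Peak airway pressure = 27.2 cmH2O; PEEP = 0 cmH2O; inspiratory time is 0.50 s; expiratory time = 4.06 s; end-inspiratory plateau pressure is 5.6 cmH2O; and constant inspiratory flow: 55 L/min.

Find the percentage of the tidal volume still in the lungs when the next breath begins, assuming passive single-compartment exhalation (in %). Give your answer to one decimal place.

Flow: 55 L/min ÷ 60 = 0.9167 L/s.
Vt = flow × Ti = 0.9167 L/s × 0.50 s × 1000 mL/L = 458.35 mL.
R = (PIP − Pplat)/V̇ = (27.2 − 5.6) / 0.9167 = 21.6/0.9167 = 23.563 cmH2O·s/L.
C = Vt/(Pplat − PEEP) = 458.35 / (5.6 − 0) = 458.35/5.6 = 81.848 mL/cmH2O.
τ = R × C = 23.563 × 0.08185 L/cmH2O = 1.929 s.
Fraction remaining at end-expiration = e^(−Te/τ) = e^(−4.06/1.929) = 0.1219 → 12.19%.

12.2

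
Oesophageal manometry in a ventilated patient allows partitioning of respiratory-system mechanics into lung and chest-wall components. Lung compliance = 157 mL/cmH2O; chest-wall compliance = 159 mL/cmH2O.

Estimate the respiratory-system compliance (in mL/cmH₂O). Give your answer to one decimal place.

Lung and chest wall are elastances in series: 1/Crs = 1/CL + 1/Ccw.
1/Crs = 1/157 + 1/159 = 0.01266.
Crs = 78.989 mL/cmH2O.

79.0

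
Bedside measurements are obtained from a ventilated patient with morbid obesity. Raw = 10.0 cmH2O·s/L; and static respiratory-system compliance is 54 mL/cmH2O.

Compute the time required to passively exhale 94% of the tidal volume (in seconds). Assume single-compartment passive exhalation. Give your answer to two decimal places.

1.52

τ = R × C = 10.0 × 54 mL/cmH2O = 10.0 × 0.054 L/cmH2O = 0.54 s.
Exhaled fraction f = 1 − e^(−t/τ) → t = −τ·ln(1 − f) = −0.54·ln(0.06) = 1.519 s.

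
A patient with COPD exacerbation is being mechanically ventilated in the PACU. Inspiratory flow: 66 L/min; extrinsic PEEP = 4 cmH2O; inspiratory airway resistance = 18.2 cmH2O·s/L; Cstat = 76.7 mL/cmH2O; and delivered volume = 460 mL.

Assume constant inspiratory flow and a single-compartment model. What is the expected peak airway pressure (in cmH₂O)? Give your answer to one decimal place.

30.0

Flow: 66 L/min ÷ 60 = 1.1 L/s.
Equation of motion (constant flow): PIP = Vt/C + R·V̇ + PEEP.
PIP = 460/76.7 + 18.2×1.1 + 4 = 5.997 + 20.02 + 4 = 30.017 cmH2O.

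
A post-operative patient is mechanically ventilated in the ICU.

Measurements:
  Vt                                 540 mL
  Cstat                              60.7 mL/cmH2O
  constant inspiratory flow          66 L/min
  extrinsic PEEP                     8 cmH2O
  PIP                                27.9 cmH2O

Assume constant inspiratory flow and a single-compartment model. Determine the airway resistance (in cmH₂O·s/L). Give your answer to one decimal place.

Flow: 66 L/min ÷ 60 = 1.1 L/s.
Equation of motion (constant flow): PIP = Vt/C + R·V̇ + PEEP.
R·V̇ = PIP − Vt/C − PEEP = 27.9 − 540/60.7 − 8 = 27.9 − 8.896 − 8 = 11.004 cmH2O.
R = 11.004 / 1.1 = 10.004 cmH2O·s/L.

10.0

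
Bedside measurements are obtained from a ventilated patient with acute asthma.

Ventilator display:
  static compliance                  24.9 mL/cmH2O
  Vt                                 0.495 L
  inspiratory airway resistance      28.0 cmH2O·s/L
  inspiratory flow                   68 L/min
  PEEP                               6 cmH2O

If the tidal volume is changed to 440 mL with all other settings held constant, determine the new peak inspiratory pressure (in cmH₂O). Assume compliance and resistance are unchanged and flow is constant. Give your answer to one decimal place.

Flow: 68 L/min ÷ 60 = 1.1333 L/s.
PIP = Vt/C + R·V̇ + PEEP (constant-flow equation of motion).
Only the elastic term changes: ΔPIP = ΔVt / C = (440 − 495) / 24.9 = -2.209 cmH2O.
Original PIP = 495/24.9 + 28.0×1.1333 + 6 = 57.612 cmH2O; new PIP = 57.612 + (-2.209) = 55.403 cmH2O.

55.4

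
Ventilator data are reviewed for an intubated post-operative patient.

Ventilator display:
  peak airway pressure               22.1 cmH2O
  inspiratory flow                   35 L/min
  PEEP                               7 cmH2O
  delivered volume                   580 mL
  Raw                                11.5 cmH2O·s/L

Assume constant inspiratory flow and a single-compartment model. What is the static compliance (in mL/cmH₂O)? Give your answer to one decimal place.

69.1

Flow: 35 L/min ÷ 60 = 0.5833 L/s.
Equation of motion (constant flow): PIP = Vt/C + R·V̇ + PEEP.
Vt/C = PIP − R·V̇ − PEEP = 22.1 − 11.5×0.5833 − 7 = 22.1 − 6.708 − 7 = 8.392 cmH2O.
C = Vt / 8.392 = 580 / 8.392 = 69.113 mL/cmH2O.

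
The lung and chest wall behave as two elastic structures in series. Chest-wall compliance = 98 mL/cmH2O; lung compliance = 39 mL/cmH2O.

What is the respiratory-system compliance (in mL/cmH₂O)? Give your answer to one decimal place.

Lung and chest wall are elastances in series: 1/Crs = 1/CL + 1/Ccw.
1/Crs = 1/39 + 1/98 = 0.03585.
Crs = 27.894 mL/cmH2O.

27.9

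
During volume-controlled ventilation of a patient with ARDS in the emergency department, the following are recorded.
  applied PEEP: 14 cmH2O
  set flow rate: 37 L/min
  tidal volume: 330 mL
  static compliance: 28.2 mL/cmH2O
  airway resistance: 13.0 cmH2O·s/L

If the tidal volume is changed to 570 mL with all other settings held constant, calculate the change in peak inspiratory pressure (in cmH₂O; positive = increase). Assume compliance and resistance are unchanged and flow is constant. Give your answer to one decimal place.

PIP = Vt/C + R·V̇ + PEEP (constant-flow equation of motion).
Only the elastic term changes: ΔPIP = ΔVt / C = (570 − 330) / 28.2 = 8.511 cmH2O.

8.5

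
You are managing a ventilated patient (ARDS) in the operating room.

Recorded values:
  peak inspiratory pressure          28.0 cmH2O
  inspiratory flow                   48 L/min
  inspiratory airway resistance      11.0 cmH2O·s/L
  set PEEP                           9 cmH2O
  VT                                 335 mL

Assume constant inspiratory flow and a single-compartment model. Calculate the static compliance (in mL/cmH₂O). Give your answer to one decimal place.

Flow: 48 L/min ÷ 60 = 0.8 L/s.
Equation of motion (constant flow): PIP = Vt/C + R·V̇ + PEEP.
Vt/C = PIP − R·V̇ − PEEP = 28.0 − 11.0×0.8 − 9 = 28.0 − 8.8 − 9 = 10.2 cmH2O.
C = Vt / 10.2 = 335 / 10.2 = 32.843 mL/cmH2O.

32.8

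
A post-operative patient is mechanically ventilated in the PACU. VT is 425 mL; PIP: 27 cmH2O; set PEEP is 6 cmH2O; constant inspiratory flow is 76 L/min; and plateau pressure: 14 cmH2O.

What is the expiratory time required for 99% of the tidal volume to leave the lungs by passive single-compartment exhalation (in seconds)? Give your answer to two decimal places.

Flow: 76 L/min ÷ 60 = 1.2667 L/s.
R = (PIP − Pplat)/V̇ = (27 − 14) / 1.2667 = 13.0/1.2667 = 10.263 cmH2O·s/L.
C = Vt/(Pplat − PEEP) = 425.0 / (14 − 6) = 425.0/8.0 = 53.125 mL/cmH2O.
τ = R × C = 10.263 × 0.05313 L/cmH2O = 0.5453 s.
t = −τ·ln(1 − 0.99) = −0.5453·ln(0.01) = 2.511 s.

2.51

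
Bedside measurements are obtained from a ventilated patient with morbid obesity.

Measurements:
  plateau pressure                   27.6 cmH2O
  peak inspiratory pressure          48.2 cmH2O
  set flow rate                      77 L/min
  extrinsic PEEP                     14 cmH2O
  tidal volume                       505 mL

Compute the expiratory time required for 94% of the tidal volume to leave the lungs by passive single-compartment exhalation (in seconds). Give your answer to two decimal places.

1.68

Flow: 77 L/min ÷ 60 = 1.2833 L/s.
R = (PIP − Pplat)/V̇ = (48.2 − 27.6) / 1.2833 = 20.6/1.2833 = 16.052 cmH2O·s/L.
C = Vt/(Pplat − PEEP) = 505.0 / (27.6 − 14) = 505.0/13.6 = 37.132 mL/cmH2O.
τ = R × C = 16.052 × 0.03713 L/cmH2O = 0.596 s.
t = −τ·ln(1 − 0.94) = −0.596·ln(0.06) = 1.677 s.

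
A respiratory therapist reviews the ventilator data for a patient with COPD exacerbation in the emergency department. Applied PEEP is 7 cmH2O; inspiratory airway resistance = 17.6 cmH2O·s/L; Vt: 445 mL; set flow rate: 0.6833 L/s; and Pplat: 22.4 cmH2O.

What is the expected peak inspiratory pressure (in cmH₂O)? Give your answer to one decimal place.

PIP = Pplat + Raw × flow = 22.4 + 17.6 × 0.6833 = 22.4 + 12.026 = 34.426 cmH2O.

34.4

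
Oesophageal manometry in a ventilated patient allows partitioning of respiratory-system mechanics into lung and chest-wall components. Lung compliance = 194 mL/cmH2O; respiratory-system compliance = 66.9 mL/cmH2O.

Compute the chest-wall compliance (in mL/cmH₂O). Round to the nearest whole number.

1/Ccw = 1/Crs − 1/CL.
1/Ccw = 1/66.9 − 1/194 = 0.009793.
Ccw = 102.11 mL/cmH2O.

102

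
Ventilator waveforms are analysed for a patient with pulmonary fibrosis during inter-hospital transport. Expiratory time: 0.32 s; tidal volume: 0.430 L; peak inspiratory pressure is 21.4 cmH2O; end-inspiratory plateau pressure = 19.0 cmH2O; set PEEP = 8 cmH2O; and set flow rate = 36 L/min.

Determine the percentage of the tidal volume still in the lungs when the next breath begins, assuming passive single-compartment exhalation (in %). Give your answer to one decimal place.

12.9

Flow: 36 L/min ÷ 60 = 0.6 L/s.
R = (PIP − Pplat)/V̇ = (21.4 − 19.0) / 0.6 = 2.4/0.6 = 4.0 cmH2O·s/L.
C = Vt/(Pplat − PEEP) = 430.0 / (19.0 − 8) = 430.0/11.0 = 39.091 mL/cmH2O.
τ = R × C = 4.0 × 0.03909 L/cmH2O = 0.1564 s.
Fraction remaining at end-expiration = e^(−Te/τ) = e^(−0.32/0.1564) = 0.1292 → 12.92%.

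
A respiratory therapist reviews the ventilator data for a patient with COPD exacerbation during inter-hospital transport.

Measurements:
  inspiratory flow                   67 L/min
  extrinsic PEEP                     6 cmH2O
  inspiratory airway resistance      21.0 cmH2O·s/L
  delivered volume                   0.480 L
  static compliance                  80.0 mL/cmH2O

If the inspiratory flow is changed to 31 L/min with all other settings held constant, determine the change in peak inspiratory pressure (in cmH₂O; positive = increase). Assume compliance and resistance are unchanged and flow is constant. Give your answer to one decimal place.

Flow: 67 L/min ÷ 60 = 1.1167 L/s.
New flow: 31 L/min ÷ 60 = 0.5167 L/s.
PIP = Vt/C + R·V̇ + PEEP (constant-flow equation of motion).
Only the resistive term changes: ΔPIP = R × ΔV̇ = 21.0 × (0.5167 − 1.1167) = 21.0 × -0.6 = -12.6 cmH2O.

-12.6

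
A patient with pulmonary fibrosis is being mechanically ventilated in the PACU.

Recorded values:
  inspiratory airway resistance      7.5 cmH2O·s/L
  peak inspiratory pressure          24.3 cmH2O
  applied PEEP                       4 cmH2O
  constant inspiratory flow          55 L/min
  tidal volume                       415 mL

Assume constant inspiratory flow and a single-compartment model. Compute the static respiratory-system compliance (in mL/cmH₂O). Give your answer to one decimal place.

Flow: 55 L/min ÷ 60 = 0.9167 L/s.
Equation of motion (constant flow): PIP = Vt/C + R·V̇ + PEEP.
Vt/C = PIP − R·V̇ − PEEP = 24.3 − 7.5×0.9167 − 4 = 24.3 − 6.875 − 4 = 13.425 cmH2O.
C = Vt / 13.425 = 415 / 13.425 = 30.912 mL/cmH2O.

30.9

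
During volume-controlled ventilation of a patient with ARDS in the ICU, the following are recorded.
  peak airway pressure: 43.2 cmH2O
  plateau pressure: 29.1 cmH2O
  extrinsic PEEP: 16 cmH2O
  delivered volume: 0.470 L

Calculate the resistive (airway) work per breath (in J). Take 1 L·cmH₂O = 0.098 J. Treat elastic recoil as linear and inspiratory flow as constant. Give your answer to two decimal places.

With constant inspiratory flow the resistive pressure is constant at PIP − Pplat = 43.2 − 29.1 = 14.1 cmH2O, so resistive work = 14.1 × 0.470 = 6.627 L·cmH2O.
× 0.098 J/(L·cmH2O) → 0.6494 J.

0.65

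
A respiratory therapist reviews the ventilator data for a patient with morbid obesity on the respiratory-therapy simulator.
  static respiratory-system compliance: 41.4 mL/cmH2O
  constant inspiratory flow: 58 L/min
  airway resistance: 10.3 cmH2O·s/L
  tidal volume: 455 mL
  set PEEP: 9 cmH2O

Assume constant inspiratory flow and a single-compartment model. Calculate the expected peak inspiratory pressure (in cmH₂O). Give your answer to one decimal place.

29.9

Flow: 58 L/min ÷ 60 = 0.9667 L/s.
Equation of motion (constant flow): PIP = Vt/C + R·V̇ + PEEP.
PIP = 455/41.4 + 10.3×0.9667 + 9 = 10.99 + 9.957 + 9 = 29.947 cmH2O.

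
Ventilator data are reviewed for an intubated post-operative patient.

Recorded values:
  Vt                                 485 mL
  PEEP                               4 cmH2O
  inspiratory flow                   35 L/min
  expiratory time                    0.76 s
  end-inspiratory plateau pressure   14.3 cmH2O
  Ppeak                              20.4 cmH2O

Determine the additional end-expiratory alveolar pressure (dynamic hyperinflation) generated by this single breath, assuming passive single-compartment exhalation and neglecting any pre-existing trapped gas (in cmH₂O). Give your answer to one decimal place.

Flow: 35 L/min ÷ 60 = 0.5833 L/s.
R = (PIP − Pplat)/V̇ = (20.4 − 14.3) / 0.5833 = 6.1/0.5833 = 10.458 cmH2O·s/L.
C = Vt/(Pplat − PEEP) = 485.0 / (14.3 − 4) = 485.0/10.3 = 47.087 mL/cmH2O.
τ = R × C = 10.458 × 0.04709 L/cmH2O = 0.4925 s.
Fraction remaining = e^(−Te/τ) = e^(−0.76/0.4925) = 0.2137; trapped volume = 485.0 × 0.2137 = 103.64 mL.
Additional alveolar pressure from trapping ≈ V_trapped / C = 103.64 / 47.087 = 2.201 cmH2O.

2.2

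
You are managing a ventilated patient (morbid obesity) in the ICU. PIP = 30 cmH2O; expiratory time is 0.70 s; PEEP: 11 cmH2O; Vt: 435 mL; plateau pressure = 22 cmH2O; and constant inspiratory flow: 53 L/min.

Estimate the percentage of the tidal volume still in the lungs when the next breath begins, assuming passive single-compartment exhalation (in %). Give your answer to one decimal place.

14.2

Flow: 53 L/min ÷ 60 = 0.8833 L/s.
R = (PIP − Pplat)/V̇ = (30 − 22) / 0.8833 = 8.0/0.8833 = 9.057 cmH2O·s/L.
C = Vt/(Pplat − PEEP) = 435.0 / (22 − 11) = 435.0/11.0 = 39.545 mL/cmH2O.
τ = R × C = 9.057 × 0.03955 L/cmH2O = 0.3582 s.
Fraction remaining at end-expiration = e^(−Te/τ) = e^(−0.70/0.3582) = 0.1417 → 14.17%.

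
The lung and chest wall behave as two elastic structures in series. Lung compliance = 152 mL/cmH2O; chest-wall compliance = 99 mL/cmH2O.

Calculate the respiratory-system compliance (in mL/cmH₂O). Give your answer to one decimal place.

60.0

Lung and chest wall are elastances in series: 1/Crs = 1/CL + 1/Ccw.
1/Crs = 1/152 + 1/99 = 0.01668.
Crs = 59.952 mL/cmH2O.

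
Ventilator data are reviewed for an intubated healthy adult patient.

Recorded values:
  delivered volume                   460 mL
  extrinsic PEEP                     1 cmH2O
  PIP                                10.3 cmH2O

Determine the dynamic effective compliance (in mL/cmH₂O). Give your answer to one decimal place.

49.5

Dynamic compliance = Vt / (PIP − PEEP) = 460 / (10.3 − 1) = 460 / 9.3 = 49.462 mL/cmH2O.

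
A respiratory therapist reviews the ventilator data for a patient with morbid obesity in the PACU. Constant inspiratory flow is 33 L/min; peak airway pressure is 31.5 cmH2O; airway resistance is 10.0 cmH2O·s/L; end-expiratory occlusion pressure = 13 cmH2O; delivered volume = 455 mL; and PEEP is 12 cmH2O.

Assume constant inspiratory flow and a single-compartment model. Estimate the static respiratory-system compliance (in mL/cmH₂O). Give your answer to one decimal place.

Flow: 33 L/min ÷ 60 = 0.55 L/s.
Total PEEP = 13 cmH2O (set 12 + intrinsic 1); this is the baseline alveolar pressure.
Equation of motion (constant flow): PIP = Vt/C + R·V̇ + PEEP.
Vt/C = PIP − R·V̇ − PEEP = 31.5 − 10.0×0.55 − 13 = 31.5 − 5.5 − 13 = 13.0 cmH2O.
C = Vt / 13.0 = 455 / 13.0 = 35.0 mL/cmH2O.

35.0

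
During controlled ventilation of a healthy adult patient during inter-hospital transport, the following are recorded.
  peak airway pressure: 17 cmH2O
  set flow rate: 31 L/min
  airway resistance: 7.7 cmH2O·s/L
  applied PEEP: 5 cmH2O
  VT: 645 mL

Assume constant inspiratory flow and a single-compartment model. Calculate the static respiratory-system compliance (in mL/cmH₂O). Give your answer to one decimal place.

Flow: 31 L/min ÷ 60 = 0.5167 L/s.
Equation of motion (constant flow): PIP = Vt/C + R·V̇ + PEEP.
Vt/C = PIP − R·V̇ − PEEP = 17 − 7.7×0.5167 − 5 = 17 − 3.979 − 5 = 8.021 cmH2O.
C = Vt / 8.021 = 645 / 8.021 = 80.414 mL/cmH2O.

80.4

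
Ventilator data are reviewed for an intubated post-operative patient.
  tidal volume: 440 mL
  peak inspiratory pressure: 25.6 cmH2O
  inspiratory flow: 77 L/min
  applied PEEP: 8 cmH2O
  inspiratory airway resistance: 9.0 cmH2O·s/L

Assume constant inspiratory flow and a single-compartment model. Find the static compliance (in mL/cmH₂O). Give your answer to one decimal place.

Flow: 77 L/min ÷ 60 = 1.2833 L/s.
Equation of motion (constant flow): PIP = Vt/C + R·V̇ + PEEP.
Vt/C = PIP − R·V̇ − PEEP = 25.6 − 9.0×1.2833 − 8 = 25.6 − 11.55 − 8 = 6.05 cmH2O.
C = Vt / 6.05 = 440 / 6.05 = 72.727 mL/cmH2O.

72.7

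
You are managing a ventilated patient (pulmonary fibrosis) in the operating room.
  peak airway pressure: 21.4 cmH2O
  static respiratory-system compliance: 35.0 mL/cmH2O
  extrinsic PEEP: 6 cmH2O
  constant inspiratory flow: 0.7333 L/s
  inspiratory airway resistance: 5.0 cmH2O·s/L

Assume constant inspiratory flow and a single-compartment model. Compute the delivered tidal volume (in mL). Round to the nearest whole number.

411

Equation of motion (constant flow): PIP = Vt/C + R·V̇ + PEEP.
Vt/C = PIP − R·V̇ − PEEP = 21.4 − 3.667 − 6 = 11.733 cmH2O.
Vt = C × 11.733 = 35.0 × 11.733 = 410.66 mL.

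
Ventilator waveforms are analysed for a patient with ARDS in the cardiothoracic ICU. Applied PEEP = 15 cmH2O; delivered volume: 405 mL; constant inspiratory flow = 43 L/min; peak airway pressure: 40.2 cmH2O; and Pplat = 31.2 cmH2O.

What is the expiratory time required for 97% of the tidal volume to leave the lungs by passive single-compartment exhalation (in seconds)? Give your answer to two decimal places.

Flow: 43 L/min ÷ 60 = 0.7167 L/s.
R = (PIP − Pplat)/V̇ = (40.2 − 31.2) / 0.7167 = 9.0/0.7167 = 12.558 cmH2O·s/L.
C = Vt/(Pplat − PEEP) = 405.0 / (31.2 − 15) = 405.0/16.2 = 25.0 mL/cmH2O.
τ = R × C = 12.558 × 0.025 L/cmH2O = 0.314 s.
t = −τ·ln(1 − 0.97) = −0.314·ln(0.03) = 1.101 s.

1.10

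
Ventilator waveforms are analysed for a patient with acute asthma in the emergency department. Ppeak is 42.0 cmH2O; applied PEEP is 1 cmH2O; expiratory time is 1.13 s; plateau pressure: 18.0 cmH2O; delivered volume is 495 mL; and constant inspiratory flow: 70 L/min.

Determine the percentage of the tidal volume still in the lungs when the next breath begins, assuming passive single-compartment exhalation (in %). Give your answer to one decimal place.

Flow: 70 L/min ÷ 60 = 1.1667 L/s.
R = (PIP − Pplat)/V̇ = (42.0 − 18.0) / 1.1667 = 24.0/1.1667 = 20.571 cmH2O·s/L.
C = Vt/(Pplat − PEEP) = 495.0 / (18.0 − 1) = 495.0/17.0 = 29.118 mL/cmH2O.
τ = R × C = 20.571 × 0.02912 L/cmH2O = 0.599 s.
Fraction remaining at end-expiration = e^(−Te/τ) = e^(−1.13/0.599) = 0.1516 → 15.16%.

15.2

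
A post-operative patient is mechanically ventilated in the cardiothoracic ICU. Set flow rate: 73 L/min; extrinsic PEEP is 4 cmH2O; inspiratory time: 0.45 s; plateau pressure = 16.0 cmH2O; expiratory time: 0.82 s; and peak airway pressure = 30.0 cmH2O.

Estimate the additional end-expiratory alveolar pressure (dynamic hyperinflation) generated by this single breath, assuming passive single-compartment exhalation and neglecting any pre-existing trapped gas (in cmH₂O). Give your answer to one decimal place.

Flow: 73 L/min ÷ 60 = 1.2167 L/s.
Vt = flow × Ti = 1.2167 L/s × 0.45 s × 1000 mL/L = 547.52 mL.
R = (PIP − Pplat)/V̇ = (30.0 − 16.0) / 1.2167 = 14.0/1.2167 = 11.507 cmH2O·s/L.
C = Vt/(Pplat − PEEP) = 547.52 / (16.0 − 4) = 547.52/12.0 = 45.627 mL/cmH2O.
τ = R × C = 11.507 × 0.04563 L/cmH2O = 0.5251 s.
Fraction remaining = e^(−Te/τ) = e^(−0.82/0.5251) = 0.2098; trapped volume = 547.52 × 0.2098 = 114.87 mL.
Additional alveolar pressure from trapping ≈ V_trapped / C = 114.87 / 45.627 = 2.518 cmH2O.

2.5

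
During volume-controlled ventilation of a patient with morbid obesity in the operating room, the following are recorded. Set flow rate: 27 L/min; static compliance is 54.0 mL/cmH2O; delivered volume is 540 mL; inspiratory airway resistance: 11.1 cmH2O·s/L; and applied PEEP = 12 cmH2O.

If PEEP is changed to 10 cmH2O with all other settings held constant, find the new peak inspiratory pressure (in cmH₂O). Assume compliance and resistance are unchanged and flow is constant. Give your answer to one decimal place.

25.0

Flow: 27 L/min ÷ 60 = 0.45 L/s.
PIP = Vt/C + R·V̇ + PEEP (constant-flow equation of motion).
Only the baseline term changes: ΔPIP = ΔPEEP = 10 − 12 = -2.0 cmH2O.
Original PIP = 540/54.0 + 11.1×0.45 + 12 = 26.995 cmH2O; new PIP = 26.995 + (-2.0) = 24.995 cmH2O.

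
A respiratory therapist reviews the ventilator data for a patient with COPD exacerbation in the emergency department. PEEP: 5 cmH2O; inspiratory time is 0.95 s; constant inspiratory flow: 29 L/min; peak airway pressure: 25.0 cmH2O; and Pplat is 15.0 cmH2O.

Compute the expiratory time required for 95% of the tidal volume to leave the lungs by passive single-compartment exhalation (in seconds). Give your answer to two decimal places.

Flow: 29 L/min ÷ 60 = 0.4833 L/s.
Vt = flow × Ti = 0.4833 L/s × 0.95 s × 1000 mL/L = 459.14 mL.
R = (PIP − Pplat)/V̇ = (25.0 − 15.0) / 0.4833 = 10.0/0.4833 = 20.691 cmH2O·s/L.
C = Vt/(Pplat − PEEP) = 459.14 / (15.0 − 5) = 459.14/10.0 = 45.914 mL/cmH2O.
τ = R × C = 20.691 × 0.04591 L/cmH2O = 0.9499 s.
t = −τ·ln(1 − 0.95) = −0.9499·ln(0.05) = 2.846 s.

2.85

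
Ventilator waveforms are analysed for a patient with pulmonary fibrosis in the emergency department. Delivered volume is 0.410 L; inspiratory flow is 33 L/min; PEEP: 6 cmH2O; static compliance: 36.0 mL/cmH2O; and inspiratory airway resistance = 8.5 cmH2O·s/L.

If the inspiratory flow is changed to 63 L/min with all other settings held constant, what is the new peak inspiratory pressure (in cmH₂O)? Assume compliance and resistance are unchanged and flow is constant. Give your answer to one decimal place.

Flow: 33 L/min ÷ 60 = 0.55 L/s.
New flow: 63 L/min ÷ 60 = 1.05 L/s.
PIP = Vt/C + R·V̇ + PEEP (constant-flow equation of motion).
Only the resistive term changes: ΔPIP = R × ΔV̇ = 8.5 × (1.05 − 0.55) = 8.5 × 0.5 = 4.25 cmH2O.
Original PIP = 410/36.0 + 8.5×0.55 + 6 = 22.064 cmH2O; new PIP = 22.064 + (4.25) = 26.314 cmH2O.

26.3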